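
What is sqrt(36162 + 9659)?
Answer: sqrt(45821) ≈ 214.06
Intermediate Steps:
sqrt(36162 + 9659) = sqrt(45821)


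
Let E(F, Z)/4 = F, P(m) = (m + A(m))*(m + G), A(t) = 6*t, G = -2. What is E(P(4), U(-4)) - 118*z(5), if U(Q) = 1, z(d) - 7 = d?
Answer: -1192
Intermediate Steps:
z(d) = 7 + d
P(m) = 7*m*(-2 + m) (P(m) = (m + 6*m)*(m - 2) = (7*m)*(-2 + m) = 7*m*(-2 + m))
E(F, Z) = 4*F
E(P(4), U(-4)) - 118*z(5) = 4*(7*4*(-2 + 4)) - 118*(7 + 5) = 4*(7*4*2) - 118*12 = 4*56 - 1416 = 224 - 1416 = -1192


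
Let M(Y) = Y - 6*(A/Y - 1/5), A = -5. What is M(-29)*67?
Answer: -280127/145 ≈ -1931.9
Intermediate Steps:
M(Y) = 6/5 + Y + 30/Y (M(Y) = Y - 6*(-5/Y - 1/5) = Y - 6*(-5/Y - 1*⅕) = Y - 6*(-5/Y - ⅕) = Y - 6*(-⅕ - 5/Y) = Y + (6/5 + 30/Y) = 6/5 + Y + 30/Y)
M(-29)*67 = (6/5 - 29 + 30/(-29))*67 = (6/5 - 29 + 30*(-1/29))*67 = (6/5 - 29 - 30/29)*67 = -4181/145*67 = -280127/145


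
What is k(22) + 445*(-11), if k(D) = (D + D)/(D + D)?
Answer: -4894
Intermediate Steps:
k(D) = 1 (k(D) = (2*D)/((2*D)) = (2*D)*(1/(2*D)) = 1)
k(22) + 445*(-11) = 1 + 445*(-11) = 1 - 4895 = -4894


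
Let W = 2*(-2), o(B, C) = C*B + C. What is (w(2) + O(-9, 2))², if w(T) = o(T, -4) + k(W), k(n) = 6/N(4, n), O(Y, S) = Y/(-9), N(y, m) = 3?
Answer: 81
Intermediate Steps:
o(B, C) = C + B*C (o(B, C) = B*C + C = C + B*C)
O(Y, S) = -Y/9 (O(Y, S) = Y*(-⅑) = -Y/9)
W = -4
k(n) = 2 (k(n) = 6/3 = 6*(⅓) = 2)
w(T) = -2 - 4*T (w(T) = -4*(1 + T) + 2 = (-4 - 4*T) + 2 = -2 - 4*T)
(w(2) + O(-9, 2))² = ((-2 - 4*2) - ⅑*(-9))² = ((-2 - 8) + 1)² = (-10 + 1)² = (-9)² = 81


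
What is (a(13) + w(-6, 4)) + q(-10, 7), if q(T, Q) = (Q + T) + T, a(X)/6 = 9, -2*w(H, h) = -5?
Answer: 87/2 ≈ 43.500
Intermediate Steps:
w(H, h) = 5/2 (w(H, h) = -½*(-5) = 5/2)
a(X) = 54 (a(X) = 6*9 = 54)
q(T, Q) = Q + 2*T
(a(13) + w(-6, 4)) + q(-10, 7) = (54 + 5/2) + (7 + 2*(-10)) = 113/2 + (7 - 20) = 113/2 - 13 = 87/2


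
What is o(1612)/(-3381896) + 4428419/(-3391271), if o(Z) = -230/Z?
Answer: -928540025150583/711073401448592 ≈ -1.3058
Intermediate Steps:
o(1612)/(-3381896) + 4428419/(-3391271) = -230/1612/(-3381896) + 4428419/(-3391271) = -230*1/1612*(-1/3381896) + 4428419*(-1/3391271) = -115/806*(-1/3381896) - 4428419/3391271 = 115/2725808176 - 4428419/3391271 = -928540025150583/711073401448592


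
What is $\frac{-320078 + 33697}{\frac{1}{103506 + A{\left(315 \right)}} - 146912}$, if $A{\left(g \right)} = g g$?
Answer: $\frac{58058306511}{29783616671} \approx 1.9493$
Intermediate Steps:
$A{\left(g \right)} = g^{2}$
$\frac{-320078 + 33697}{\frac{1}{103506 + A{\left(315 \right)}} - 146912} = \frac{-320078 + 33697}{\frac{1}{103506 + 315^{2}} - 146912} = - \frac{286381}{\frac{1}{103506 + 99225} - 146912} = - \frac{286381}{\frac{1}{202731} - 146912} = - \frac{286381}{- \frac{29783616671}{202731}} = \left(-286381\right) \left(- \frac{202731}{29783616671}\right) = \frac{58058306511}{29783616671}$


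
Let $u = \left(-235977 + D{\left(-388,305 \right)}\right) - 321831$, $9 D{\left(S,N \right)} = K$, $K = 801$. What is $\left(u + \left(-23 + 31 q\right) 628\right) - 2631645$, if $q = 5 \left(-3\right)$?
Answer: $-3495828$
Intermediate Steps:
$D{\left(S,N \right)} = 89$ ($D{\left(S,N \right)} = \frac{1}{9} \cdot 801 = 89$)
$u = -557719$ ($u = \left(-235977 + 89\right) - 321831 = -235888 - 321831 = -557719$)
$q = -15$
$\left(u + \left(-23 + 31 q\right) 628\right) - 2631645 = \left(-557719 + \left(-23 + 31 \left(-15\right)\right) 628\right) - 2631645 = \left(-557719 + \left(-23 - 465\right) 628\right) - 2631645 = \left(-557719 - 306464\right) - 2631645 = -864183 - 2631645 = -3495828$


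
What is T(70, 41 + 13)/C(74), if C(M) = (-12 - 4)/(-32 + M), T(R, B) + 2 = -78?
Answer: 210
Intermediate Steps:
T(R, B) = -80 (T(R, B) = -2 - 78 = -80)
C(M) = -16/(-32 + M)
T(70, 41 + 13)/C(74) = -80/((-16/(-32 + 74))) = -80/((-16/42)) = -80/((-16*1/42)) = -80/(-8/21) = -80*(-21/8) = 210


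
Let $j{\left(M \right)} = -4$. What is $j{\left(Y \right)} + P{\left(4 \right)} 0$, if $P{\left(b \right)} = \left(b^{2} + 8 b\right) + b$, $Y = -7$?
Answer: $-4$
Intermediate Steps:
$P{\left(b \right)} = b^{2} + 9 b$
$j{\left(Y \right)} + P{\left(4 \right)} 0 = -4 + 4 \left(9 + 4\right) 0 = -4 + 4 \cdot 13 \cdot 0 = -4 + 52 \cdot 0 = -4 + 0 = -4$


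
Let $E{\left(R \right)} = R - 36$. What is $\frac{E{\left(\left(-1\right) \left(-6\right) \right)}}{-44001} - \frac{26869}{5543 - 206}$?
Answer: $- \frac{131344751}{26092593} \approx -5.0338$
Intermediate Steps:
$E{\left(R \right)} = -36 + R$ ($E{\left(R \right)} = R - 36 = -36 + R$)
$\frac{E{\left(\left(-1\right) \left(-6\right) \right)}}{-44001} - \frac{26869}{5543 - 206} = \frac{-36 - -6}{-44001} - \frac{26869}{5543 - 206} = \left(-36 + 6\right) \left(- \frac{1}{44001}\right) - \frac{26869}{5543 - 206} = \left(-30\right) \left(- \frac{1}{44001}\right) - \frac{26869}{5337} = \frac{10}{14667} - \frac{26869}{5337} = - \frac{131344751}{26092593}$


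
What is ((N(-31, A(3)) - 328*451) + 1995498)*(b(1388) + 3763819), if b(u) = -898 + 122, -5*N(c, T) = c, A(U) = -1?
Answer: 34762543431883/5 ≈ 6.9525e+12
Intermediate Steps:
N(c, T) = -c/5
b(u) = -776
((N(-31, A(3)) - 328*451) + 1995498)*(b(1388) + 3763819) = ((-1/5*(-31) - 328*451) + 1995498)*(-776 + 3763819) = ((31/5 - 147928) + 1995498)*3763043 = (-739609/5 + 1995498)*3763043 = (9237881/5)*3763043 = 34762543431883/5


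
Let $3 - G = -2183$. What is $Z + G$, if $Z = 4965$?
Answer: $7151$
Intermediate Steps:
$G = 2186$ ($G = 3 - -2183 = 3 + 2183 = 2186$)
$Z + G = 4965 + 2186 = 7151$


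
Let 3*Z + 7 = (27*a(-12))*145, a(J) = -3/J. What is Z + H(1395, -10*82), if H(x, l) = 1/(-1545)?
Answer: 667267/2060 ≈ 323.92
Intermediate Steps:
H(x, l) = -1/1545
Z = 3887/12 (Z = -7/3 + ((27*(-3/(-12)))*145)/3 = -7/3 + ((27*(-3*(-1/12)))*145)/3 = -7/3 + ((27*(¼))*145)/3 = -7/3 + ((27/4)*145)/3 = -7/3 + (⅓)*(3915/4) = -7/3 + 1305/4 = 3887/12 ≈ 323.92)
Z + H(1395, -10*82) = 3887/12 - 1/1545 = 667267/2060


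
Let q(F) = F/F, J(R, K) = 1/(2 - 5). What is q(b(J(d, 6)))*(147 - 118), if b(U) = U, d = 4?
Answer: 29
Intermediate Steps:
J(R, K) = -1/3 (J(R, K) = 1/(-3) = -1/3)
q(F) = 1
q(b(J(d, 6)))*(147 - 118) = 1*(147 - 118) = 1*29 = 29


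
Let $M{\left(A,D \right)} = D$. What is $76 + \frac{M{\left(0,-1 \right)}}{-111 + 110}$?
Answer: $77$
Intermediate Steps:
$76 + \frac{M{\left(0,-1 \right)}}{-111 + 110} = 76 + \frac{1}{-111 + 110} \left(-1\right) = 76 + \frac{1}{-1} \left(-1\right) = 76 - -1 = 76 + 1 = 77$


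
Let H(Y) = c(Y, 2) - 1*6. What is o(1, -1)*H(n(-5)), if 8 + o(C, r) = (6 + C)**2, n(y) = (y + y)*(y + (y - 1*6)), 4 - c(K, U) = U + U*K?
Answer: -13284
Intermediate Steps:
c(K, U) = 4 - U - K*U (c(K, U) = 4 - (U + U*K) = 4 - (U + K*U) = 4 + (-U - K*U) = 4 - U - K*U)
n(y) = 2*y*(-6 + 2*y) (n(y) = (2*y)*(y + (y - 6)) = (2*y)*(y + (-6 + y)) = (2*y)*(-6 + 2*y) = 2*y*(-6 + 2*y))
o(C, r) = -8 + (6 + C)**2
H(Y) = -4 - 2*Y (H(Y) = (4 - 1*2 - 1*Y*2) - 1*6 = (4 - 2 - 2*Y) - 6 = (2 - 2*Y) - 6 = -4 - 2*Y)
o(1, -1)*H(n(-5)) = (-8 + (6 + 1)**2)*(-4 - 8*(-5)*(-3 - 5)) = (-8 + 7**2)*(-4 - 8*(-5)*(-8)) = (-8 + 49)*(-4 - 2*160) = 41*(-4 - 320) = 41*(-324) = -13284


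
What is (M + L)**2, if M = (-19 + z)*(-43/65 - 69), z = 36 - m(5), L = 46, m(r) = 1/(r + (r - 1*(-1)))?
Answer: 654995625124/511225 ≈ 1.2812e+6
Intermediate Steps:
m(r) = 1/(1 + 2*r) (m(r) = 1/(r + (r + 1)) = 1/(r + (1 + r)) = 1/(1 + 2*r))
z = 395/11 (z = 36 - 1/(1 + 2*5) = 36 - 1/(1 + 10) = 36 - 1/11 = 395/11 ≈ 35.909)
M = -842208/715 (M = (-19 + 395/11)*(-43/65 - 69) = 186*(-43*1/65 - 69)/11 = 186*(-43/65 - 69)/11 = (186/11)*(-4528/65) = -842208/715 ≈ -1177.9)
(M + L)**2 = (-842208/715 + 46)**2 = (-809318/715)**2 = 654995625124/511225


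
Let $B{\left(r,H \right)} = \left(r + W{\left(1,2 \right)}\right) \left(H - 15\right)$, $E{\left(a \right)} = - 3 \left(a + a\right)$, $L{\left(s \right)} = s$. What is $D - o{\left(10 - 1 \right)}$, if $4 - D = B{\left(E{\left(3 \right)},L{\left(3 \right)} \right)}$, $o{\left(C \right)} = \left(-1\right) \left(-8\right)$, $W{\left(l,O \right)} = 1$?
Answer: $-208$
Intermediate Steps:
$o{\left(C \right)} = 8$
$E{\left(a \right)} = - 6 a$ ($E{\left(a \right)} = - 3 \cdot 2 a = - 6 a$)
$B{\left(r,H \right)} = \left(1 + r\right) \left(-15 + H\right)$ ($B{\left(r,H \right)} = \left(r + 1\right) \left(H - 15\right) = \left(1 + r\right) \left(-15 + H\right)$)
$D = -200$ ($D = 4 - \left(-15 + 3 - 15 \left(\left(-6\right) 3\right) + 3 \left(\left(-6\right) 3\right)\right) = 4 - \left(-15 + 3 - -270 + 3 \left(-18\right)\right) = 4 - \left(-15 + 3 + 270 - 54\right) = 4 - 204 = -200$)
$D - o{\left(10 - 1 \right)} = -200 - 8 = -208$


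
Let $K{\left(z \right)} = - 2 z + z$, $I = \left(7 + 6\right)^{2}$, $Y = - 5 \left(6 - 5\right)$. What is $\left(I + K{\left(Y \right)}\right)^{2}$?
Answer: $30276$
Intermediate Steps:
$Y = -5$ ($Y = \left(-5\right) 1 = -5$)
$I = 169$ ($I = 13^{2} = 169$)
$K{\left(z \right)} = - z$
$\left(I + K{\left(Y \right)}\right)^{2} = \left(169 - -5\right)^{2} = \left(169 + 5\right)^{2} = 174^{2} = 30276$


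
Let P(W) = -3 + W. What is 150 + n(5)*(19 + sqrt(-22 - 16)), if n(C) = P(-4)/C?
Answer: 617/5 - 7*I*sqrt(38)/5 ≈ 123.4 - 8.6302*I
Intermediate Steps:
n(C) = -7/C (n(C) = (-3 - 4)/C = -7/C)
150 + n(5)*(19 + sqrt(-22 - 16)) = 150 + (-7/5)*(19 + sqrt(-22 - 16)) = 150 + (-7*1/5)*(19 + sqrt(-38)) = 150 - 7*(19 + I*sqrt(38))/5 = 150 + (-133/5 - 7*I*sqrt(38)/5) = 617/5 - 7*I*sqrt(38)/5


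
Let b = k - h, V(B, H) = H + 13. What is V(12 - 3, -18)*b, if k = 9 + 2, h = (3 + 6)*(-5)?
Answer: -280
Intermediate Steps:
h = -45 (h = 9*(-5) = -45)
k = 11
V(B, H) = 13 + H
b = 56 (b = 11 - 1*(-45) = 11 + 45 = 56)
V(12 - 3, -18)*b = (13 - 18)*56 = -5*56 = -280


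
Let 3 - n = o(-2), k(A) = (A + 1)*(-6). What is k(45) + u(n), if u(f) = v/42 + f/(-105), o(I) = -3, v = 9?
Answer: -19309/70 ≈ -275.84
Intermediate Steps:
k(A) = -6 - 6*A (k(A) = (1 + A)*(-6) = -6 - 6*A)
n = 6 (n = 3 - 1*(-3) = 3 + 3 = 6)
u(f) = 3/14 - f/105 (u(f) = 9/42 + f/(-105) = 9*(1/42) + f*(-1/105) = 3/14 - f/105)
k(45) + u(n) = (-6 - 6*45) + (3/14 - 1/105*6) = (-6 - 270) + (3/14 - 2/35) = -276 + 11/70 = -19309/70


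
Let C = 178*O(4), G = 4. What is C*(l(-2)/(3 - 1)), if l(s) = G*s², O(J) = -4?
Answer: -5696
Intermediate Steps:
C = -712 (C = 178*(-4) = -712)
l(s) = 4*s²
C*(l(-2)/(3 - 1)) = -712*4*(-2)²/(3 - 1) = -712*4*4/2 = -356*16 = -712*8 = -5696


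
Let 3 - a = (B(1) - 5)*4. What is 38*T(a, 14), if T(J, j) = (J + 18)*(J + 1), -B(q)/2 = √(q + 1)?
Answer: 42256 + 19760*√2 ≈ 70201.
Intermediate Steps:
B(q) = -2*√(1 + q) (B(q) = -2*√(q + 1) = -2*√(1 + q))
a = 23 + 8*√2 (a = 3 - (-2*√(1 + 1) - 5)*4 = 3 - (-2*√2 - 5)*4 = 3 - (-5 - 2*√2)*4 = 3 - (-20 - 8*√2) = 3 + (20 + 8*√2) = 23 + 8*√2 ≈ 34.314)
T(J, j) = (1 + J)*(18 + J) (T(J, j) = (18 + J)*(1 + J) = (1 + J)*(18 + J))
38*T(a, 14) = 38*(18 + (23 + 8*√2)² + 19*(23 + 8*√2)) = 38*(18 + (23 + 8*√2)² + (437 + 152*√2)) = 38*(455 + (23 + 8*√2)² + 152*√2) = 17290 + 38*(23 + 8*√2)² + 5776*√2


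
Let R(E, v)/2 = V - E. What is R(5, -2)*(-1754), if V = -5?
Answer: 35080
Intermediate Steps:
R(E, v) = -10 - 2*E (R(E, v) = 2*(-5 - E) = -10 - 2*E)
R(5, -2)*(-1754) = (-10 - 2*5)*(-1754) = (-10 - 10)*(-1754) = -20*(-1754) = 35080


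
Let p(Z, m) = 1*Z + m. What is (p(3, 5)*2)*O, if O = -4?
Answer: -64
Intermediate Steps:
p(Z, m) = Z + m
(p(3, 5)*2)*O = ((3 + 5)*2)*(-4) = (8*2)*(-4) = 16*(-4) = -64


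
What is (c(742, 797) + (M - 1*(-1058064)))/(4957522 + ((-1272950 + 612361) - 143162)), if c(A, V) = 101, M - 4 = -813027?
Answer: 245142/4153771 ≈ 0.059017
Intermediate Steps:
M = -813023 (M = 4 - 813027 = -813023)
(c(742, 797) + (M - 1*(-1058064)))/(4957522 + ((-1272950 + 612361) - 143162)) = (101 + (-813023 - 1*(-1058064)))/(4957522 + ((-1272950 + 612361) - 143162)) = (101 + (-813023 + 1058064))/(4957522 + (-660589 - 143162)) = (101 + 245041)/(4957522 - 803751) = 245142/4153771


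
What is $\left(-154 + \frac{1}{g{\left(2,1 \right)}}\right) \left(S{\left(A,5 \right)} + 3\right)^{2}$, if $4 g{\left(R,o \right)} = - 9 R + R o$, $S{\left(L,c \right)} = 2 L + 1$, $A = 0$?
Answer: $-2468$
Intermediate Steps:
$S{\left(L,c \right)} = 1 + 2 L$
$g{\left(R,o \right)} = - \frac{9 R}{4} + \frac{R o}{4}$ ($g{\left(R,o \right)} = \frac{- 9 R + R o}{4} = - \frac{9 R}{4} + \frac{R o}{4}$)
$\left(-154 + \frac{1}{g{\left(2,1 \right)}}\right) \left(S{\left(A,5 \right)} + 3\right)^{2} = \left(-154 + \frac{1}{\frac{1}{4} \cdot 2 \left(-9 + 1\right)}\right) \left(\left(1 + 2 \cdot 0\right) + 3\right)^{2} = \left(-154 + \frac{1}{\frac{1}{4} \cdot 2 \left(-8\right)}\right) \left(\left(1 + 0\right) + 3\right)^{2} = \left(-154 + \frac{1}{-4}\right) \left(1 + 3\right)^{2} = \left(-154 - \frac{1}{4}\right) 4^{2} = \left(- \frac{617}{4}\right) 16 = -2468$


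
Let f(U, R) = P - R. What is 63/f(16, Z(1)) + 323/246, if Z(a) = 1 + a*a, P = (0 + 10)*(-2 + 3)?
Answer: 9041/984 ≈ 9.1880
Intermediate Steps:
P = 10 (P = 10*1 = 10)
Z(a) = 1 + a²
f(U, R) = 10 - R
63/f(16, Z(1)) + 323/246 = 63/(10 - (1 + 1²)) + 323/246 = 63/(10 - (1 + 1)) + 323*(1/246) = 63/(10 - 1*2) + 323/246 = 63/(10 - 2) + 323/246 = 63/8 + 323/246 = 9041/984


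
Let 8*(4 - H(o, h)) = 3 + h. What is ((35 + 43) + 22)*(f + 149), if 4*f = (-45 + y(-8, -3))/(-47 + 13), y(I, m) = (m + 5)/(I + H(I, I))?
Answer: 13708975/918 ≈ 14934.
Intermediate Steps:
H(o, h) = 29/8 - h/8 (H(o, h) = 4 - (3 + h)/8 = 4 + (-3/8 - h/8) = 29/8 - h/8)
y(I, m) = (5 + m)/(29/8 + 7*I/8) (y(I, m) = (m + 5)/(I + (29/8 - I/8)) = (5 + m)/(29/8 + 7*I/8))
f = 1231/3672 (f = ((-45 + 8*(5 - 3)/(29 + 7*(-8)))/(-47 + 13))/4 = ((-45 + 8*2/(29 - 56))/(-34))/4 = ((-45 + 8*2/(-27))*(-1/34))/4 = ((-45 + 8*(-1/27)*2)*(-1/34))/4 = ((-45 - 16/27)*(-1/34))/4 = (-1231/27*(-1/34))/4 = (¼)*(1231/918) = 1231/3672 ≈ 0.33524)
((35 + 43) + 22)*(f + 149) = ((35 + 43) + 22)*(1231/3672 + 149) = (78 + 22)*(548359/3672) = 100*(548359/3672) = 13708975/918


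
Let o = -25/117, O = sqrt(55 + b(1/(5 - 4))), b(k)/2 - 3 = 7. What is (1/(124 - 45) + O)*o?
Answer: -25/9243 - 125*sqrt(3)/117 ≈ -1.8532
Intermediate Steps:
b(k) = 20 (b(k) = 6 + 2*7 = 6 + 14 = 20)
O = 5*sqrt(3) (O = sqrt(55 + 20) = sqrt(75) = 5*sqrt(3) ≈ 8.6602)
o = -25/117 (o = -25*1/117 = -25/117 ≈ -0.21368)
(1/(124 - 45) + O)*o = (1/(124 - 45) + 5*sqrt(3))*(-25/117) = (1/79 + 5*sqrt(3))*(-25/117) = -25/9243 - 125*sqrt(3)/117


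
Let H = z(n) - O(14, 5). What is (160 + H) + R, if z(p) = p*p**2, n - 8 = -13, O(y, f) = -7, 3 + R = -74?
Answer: -35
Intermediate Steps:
R = -77 (R = -3 - 74 = -77)
n = -5 (n = 8 - 13 = -5)
z(p) = p**3
H = -118 (H = (-5)**3 - 1*(-7) = -125 + 7 = -118)
(160 + H) + R = (160 - 118) - 77 = 42 - 77 = -35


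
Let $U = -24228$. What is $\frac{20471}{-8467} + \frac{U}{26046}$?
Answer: $- \frac{41018119}{12251749} \approx -3.3479$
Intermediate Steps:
$\frac{20471}{-8467} + \frac{U}{26046} = \frac{20471}{-8467} - \frac{24228}{26046} = 20471 \left(- \frac{1}{8467}\right) - \frac{1346}{1447} = - \frac{20471}{8467} - \frac{1346}{1447} = - \frac{41018119}{12251749}$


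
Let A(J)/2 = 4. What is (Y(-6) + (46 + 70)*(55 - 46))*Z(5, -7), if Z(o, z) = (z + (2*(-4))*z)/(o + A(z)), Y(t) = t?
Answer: 50862/13 ≈ 3912.5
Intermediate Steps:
A(J) = 8 (A(J) = 2*4 = 8)
Z(o, z) = -7*z/(8 + o) (Z(o, z) = (z + (2*(-4))*z)/(o + 8) = (z - 8*z)/(8 + o) = (-7*z)/(8 + o) = -7*z/(8 + o))
(Y(-6) + (46 + 70)*(55 - 46))*Z(5, -7) = (-6 + (46 + 70)*(55 - 46))*(-7*(-7)/(8 + 5)) = (-6 + 116*9)*(-7*(-7)/13) = (-6 + 1044)*(-7*(-7)*1/13) = 1038*(49/13) = 50862/13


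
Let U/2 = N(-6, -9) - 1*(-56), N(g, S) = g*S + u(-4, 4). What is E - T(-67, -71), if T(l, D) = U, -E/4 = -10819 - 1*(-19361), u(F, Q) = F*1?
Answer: -34380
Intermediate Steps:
u(F, Q) = F
N(g, S) = -4 + S*g (N(g, S) = g*S - 4 = S*g - 4 = -4 + S*g)
E = -34168 (E = -4*(-10819 - 1*(-19361)) = -4*(-10819 + 19361) = -4*8542 = -34168)
U = 212 (U = 2*((-4 - 9*(-6)) - 1*(-56)) = 2*((-4 + 54) + 56) = 2*(50 + 56) = 2*106 = 212)
T(l, D) = 212
E - T(-67, -71) = -34168 - 1*212 = -34168 - 212 = -34380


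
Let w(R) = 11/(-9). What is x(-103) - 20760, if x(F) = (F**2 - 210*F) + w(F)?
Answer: 103300/9 ≈ 11478.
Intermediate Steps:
w(R) = -11/9 (w(R) = 11*(-1/9) = -11/9)
x(F) = -11/9 + F**2 - 210*F (x(F) = (F**2 - 210*F) - 11/9 = -11/9 + F**2 - 210*F)
x(-103) - 20760 = (-11/9 + (-103)**2 - 210*(-103)) - 20760 = (-11/9 + 10609 + 21630) - 20760 = 290140/9 - 20760 = 103300/9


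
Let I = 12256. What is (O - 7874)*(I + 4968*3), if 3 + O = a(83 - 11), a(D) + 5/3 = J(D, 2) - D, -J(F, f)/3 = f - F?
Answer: -630709520/3 ≈ -2.1024e+8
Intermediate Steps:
J(F, f) = -3*f + 3*F (J(F, f) = -3*(f - F) = -3*f + 3*F)
a(D) = -23/3 + 2*D (a(D) = -5/3 + ((-3*2 + 3*D) - D) = -5/3 + ((-6 + 3*D) - D) = -5/3 + (-6 + 2*D) = -23/3 + 2*D)
O = 400/3 (O = -3 + (-23/3 + 2*(83 - 11)) = -3 + (-23/3 + 2*72) = -3 + (-23/3 + 144) = -3 + 409/3 = 400/3 ≈ 133.33)
(O - 7874)*(I + 4968*3) = (400/3 - 7874)*(12256 + 4968*3) = -23222*(12256 + 14904)/3 = -23222/3*27160 = -630709520/3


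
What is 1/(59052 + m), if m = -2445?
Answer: 1/56607 ≈ 1.7666e-5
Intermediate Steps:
1/(59052 + m) = 1/(59052 - 2445) = 1/56607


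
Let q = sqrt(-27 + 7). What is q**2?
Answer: -20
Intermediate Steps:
q = 2*I*sqrt(5) (q = sqrt(-20) = 2*I*sqrt(5) ≈ 4.4721*I)
q**2 = (2*I*sqrt(5))**2 = -20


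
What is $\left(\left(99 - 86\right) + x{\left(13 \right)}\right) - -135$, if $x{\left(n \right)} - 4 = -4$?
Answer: $148$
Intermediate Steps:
$x{\left(n \right)} = 0$ ($x{\left(n \right)} = 4 - 4 = 0$)
$\left(\left(99 - 86\right) + x{\left(13 \right)}\right) - -135 = \left(\left(99 - 86\right) + 0\right) - -135 = \left(\left(99 - 86\right) + 0\right) + 135 = \left(13 + 0\right) + 135 = 13 + 135 = 148$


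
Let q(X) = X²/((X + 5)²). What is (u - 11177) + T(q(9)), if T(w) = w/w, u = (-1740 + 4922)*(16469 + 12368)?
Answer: 91748158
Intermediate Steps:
u = 91759334 (u = 3182*28837 = 91759334)
q(X) = X²/(5 + X)² (q(X) = X²/((5 + X)²) = X²/(5 + X)²)
T(w) = 1
(u - 11177) + T(q(9)) = (91759334 - 11177) + 1 = 91748157 + 1 = 91748158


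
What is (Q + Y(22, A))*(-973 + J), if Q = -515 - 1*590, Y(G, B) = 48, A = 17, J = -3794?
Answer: 5038719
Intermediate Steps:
Q = -1105 (Q = -515 - 590 = -1105)
(Q + Y(22, A))*(-973 + J) = (-1105 + 48)*(-973 - 3794) = -1057*(-4767) = 5038719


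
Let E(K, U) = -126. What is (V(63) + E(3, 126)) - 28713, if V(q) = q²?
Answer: -24870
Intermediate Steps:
(V(63) + E(3, 126)) - 28713 = (63² - 126) - 28713 = (3969 - 126) - 28713 = 3843 - 28713 = -24870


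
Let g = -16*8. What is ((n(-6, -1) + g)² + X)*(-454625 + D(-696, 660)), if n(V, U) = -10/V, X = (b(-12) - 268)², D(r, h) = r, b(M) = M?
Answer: -386677261361/9 ≈ -4.2964e+10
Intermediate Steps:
g = -128
X = 78400 (X = (-12 - 268)² = (-280)² = 78400)
((n(-6, -1) + g)² + X)*(-454625 + D(-696, 660)) = ((-10/(-6) - 128)² + 78400)*(-454625 - 696) = ((-10*(-⅙) - 128)² + 78400)*(-455321) = ((5/3 - 128)² + 78400)*(-455321) = ((-379/3)² + 78400)*(-455321) = (143641/9 + 78400)*(-455321) = (849241/9)*(-455321) = -386677261361/9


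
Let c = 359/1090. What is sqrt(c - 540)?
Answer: I*sqrt(641182690)/1090 ≈ 23.231*I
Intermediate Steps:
c = 359/1090 (c = 359*(1/1090) = 359/1090 ≈ 0.32936)
sqrt(c - 540) = sqrt(359/1090 - 540) = sqrt(-588241/1090) = I*sqrt(641182690)/1090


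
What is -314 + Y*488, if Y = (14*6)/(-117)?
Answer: -25910/39 ≈ -664.36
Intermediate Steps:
Y = -28/39 (Y = 84*(-1/117) = -28/39 ≈ -0.71795)
-314 + Y*488 = -314 - 28/39*488 = -314 - 13664/39 = -25910/39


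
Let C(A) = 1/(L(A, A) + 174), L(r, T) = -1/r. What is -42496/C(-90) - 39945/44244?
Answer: -1635872585773/221220 ≈ -7.3948e+6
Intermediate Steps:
C(A) = 1/(174 - 1/A) (C(A) = 1/(-1/A + 174) = 1/(174 - 1/A))
-42496/C(-90) - 39945/44244 = -42496/((-90/(-1 + 174*(-90)))) - 39945/44244 = -42496/((-90/(-1 - 15660))) - 39945*1/44244 = -42496/((-90/(-15661))) - 13315/14748 = -42496/((-90*(-1/15661))) - 13315/14748 = -42496/90/15661 - 13315/14748 = -42496*15661/90 - 13315/14748 = -332764928/45 - 13315/14748 = -1635872585773/221220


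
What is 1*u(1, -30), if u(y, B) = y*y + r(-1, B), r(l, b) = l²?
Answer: 2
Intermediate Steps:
u(y, B) = 1 + y² (u(y, B) = y*y + (-1)² = y² + 1 = 1 + y²)
1*u(1, -30) = 1*(1 + 1²) = 1*(1 + 1) = 1*2 = 2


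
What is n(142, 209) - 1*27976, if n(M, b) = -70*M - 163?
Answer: -38079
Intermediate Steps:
n(M, b) = -163 - 70*M
n(142, 209) - 1*27976 = (-163 - 70*142) - 1*27976 = (-163 - 9940) - 27976 = -10103 - 27976 = -38079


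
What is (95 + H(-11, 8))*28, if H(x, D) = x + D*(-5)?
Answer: 1232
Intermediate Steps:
H(x, D) = x - 5*D
(95 + H(-11, 8))*28 = (95 + (-11 - 5*8))*28 = (95 + (-11 - 40))*28 = (95 - 51)*28 = 44*28 = 1232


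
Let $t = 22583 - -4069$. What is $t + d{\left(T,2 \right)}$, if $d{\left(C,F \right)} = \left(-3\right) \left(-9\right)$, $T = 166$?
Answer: $26679$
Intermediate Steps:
$d{\left(C,F \right)} = 27$
$t = 26652$ ($t = 22583 + 4069 = 26652$)
$t + d{\left(T,2 \right)} = 26652 + 27 = 26679$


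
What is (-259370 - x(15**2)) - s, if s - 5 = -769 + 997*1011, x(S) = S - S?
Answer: -1266573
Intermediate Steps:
x(S) = 0
s = 1007203 (s = 5 + (-769 + 997*1011) = 5 + (-769 + 1007967) = 5 + 1007198 = 1007203)
(-259370 - x(15**2)) - s = (-259370 - 1*0) - 1*1007203 = (-259370 + 0) - 1007203 = -259370 - 1007203 = -1266573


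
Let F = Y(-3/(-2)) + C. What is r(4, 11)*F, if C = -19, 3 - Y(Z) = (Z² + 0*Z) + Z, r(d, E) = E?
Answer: -869/4 ≈ -217.25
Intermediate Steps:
Y(Z) = 3 - Z - Z² (Y(Z) = 3 - ((Z² + 0*Z) + Z) = 3 - ((Z² + 0) + Z) = 3 - (Z² + Z) = 3 - (Z + Z²) = 3 + (-Z - Z²) = 3 - Z - Z²)
F = -79/4 (F = (3 - (-3)/(-2) - (-3/(-2))²) - 19 = (3 - (-3)*(-1)/2 - (-3*(-½))²) - 19 = (3 - 1*3/2 - (3/2)²) - 19 = (3 - 3/2 - 1*9/4) - 19 = (3 - 3/2 - 9/4) - 19 = -¾ - 19 = -79/4 ≈ -19.750)
r(4, 11)*F = 11*(-79/4) = -869/4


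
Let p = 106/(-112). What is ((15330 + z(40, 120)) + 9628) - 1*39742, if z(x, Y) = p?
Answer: -827957/56 ≈ -14785.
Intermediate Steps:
p = -53/56 (p = 106*(-1/112) = -53/56 ≈ -0.94643)
z(x, Y) = -53/56
((15330 + z(40, 120)) + 9628) - 1*39742 = ((15330 - 53/56) + 9628) - 1*39742 = (858427/56 + 9628) - 39742 = 1397595/56 - 39742 = -827957/56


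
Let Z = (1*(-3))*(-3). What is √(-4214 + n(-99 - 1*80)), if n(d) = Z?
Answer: 29*I*√5 ≈ 64.846*I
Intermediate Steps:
Z = 9 (Z = -3*(-3) = 9)
n(d) = 9
√(-4214 + n(-99 - 1*80)) = √(-4214 + 9) = √(-4205) = 29*I*√5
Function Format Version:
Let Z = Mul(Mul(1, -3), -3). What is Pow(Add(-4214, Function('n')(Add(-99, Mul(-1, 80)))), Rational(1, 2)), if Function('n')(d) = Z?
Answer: Mul(29, I, Pow(5, Rational(1, 2))) ≈ Mul(64.846, I)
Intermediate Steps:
Z = 9 (Z = Mul(-3, -3) = 9)
Function('n')(d) = 9
Pow(Add(-4214, Function('n')(Add(-99, Mul(-1, 80)))), Rational(1, 2)) = Pow(Add(-4214, 9), Rational(1, 2)) = Pow(-4205, Rational(1, 2)) = Mul(29, I, Pow(5, Rational(1, 2)))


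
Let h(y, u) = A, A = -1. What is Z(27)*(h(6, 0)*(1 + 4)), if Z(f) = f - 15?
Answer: -60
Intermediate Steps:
h(y, u) = -1
Z(f) = -15 + f
Z(27)*(h(6, 0)*(1 + 4)) = (-15 + 27)*(-(1 + 4)) = 12*(-1*5) = 12*(-5) = -60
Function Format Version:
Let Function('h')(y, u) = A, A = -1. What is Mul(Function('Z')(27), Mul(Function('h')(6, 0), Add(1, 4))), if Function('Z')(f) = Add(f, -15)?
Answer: -60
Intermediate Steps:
Function('h')(y, u) = -1
Function('Z')(f) = Add(-15, f)
Mul(Function('Z')(27), Mul(Function('h')(6, 0), Add(1, 4))) = Mul(Add(-15, 27), Mul(-1, Add(1, 4))) = Mul(12, Mul(-1, 5)) = Mul(12, -5) = -60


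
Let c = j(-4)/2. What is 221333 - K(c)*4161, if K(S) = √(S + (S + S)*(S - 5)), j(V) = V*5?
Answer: 221333 - 4161*√290 ≈ 1.5047e+5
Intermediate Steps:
j(V) = 5*V
c = -10 (c = (5*(-4))/2 = -20*½ = -10)
K(S) = √(S + 2*S*(-5 + S)) (K(S) = √(S + (2*S)*(-5 + S)) = √(S + 2*S*(-5 + S)))
221333 - K(c)*4161 = 221333 - √(-10*(-9 + 2*(-10)))*4161 = 221333 - √(-10*(-9 - 20))*4161 = 221333 - √(-10*(-29))*4161 = 221333 - √290*4161 = 221333 - 4161*√290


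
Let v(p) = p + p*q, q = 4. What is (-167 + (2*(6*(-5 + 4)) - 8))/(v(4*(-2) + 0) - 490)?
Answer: 187/530 ≈ 0.35283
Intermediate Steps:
v(p) = 5*p (v(p) = p + p*4 = p + 4*p = 5*p)
(-167 + (2*(6*(-5 + 4)) - 8))/(v(4*(-2) + 0) - 490) = (-167 + (2*(6*(-5 + 4)) - 8))/(5*(4*(-2) + 0) - 490) = (-167 + (2*(6*(-1)) - 8))/(5*(-8 + 0) - 490) = (-167 + (2*(-6) - 8))/(5*(-8) - 490) = (-167 + (-12 - 8))/(-40 - 490) = (-167 - 20)/(-530) = -187*(-1/530) = 187/530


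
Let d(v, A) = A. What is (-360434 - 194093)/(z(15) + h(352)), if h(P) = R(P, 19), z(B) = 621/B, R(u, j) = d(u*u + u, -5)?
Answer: -2772635/182 ≈ -15234.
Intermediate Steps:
R(u, j) = -5
h(P) = -5
(-360434 - 194093)/(z(15) + h(352)) = (-360434 - 194093)/(621/15 - 5) = -554527/(621*(1/15) - 5) = -554527/(207/5 - 5) = -554527/182/5 = -554527*5/182 = -2772635/182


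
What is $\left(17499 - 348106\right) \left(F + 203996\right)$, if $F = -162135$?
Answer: $-13839539627$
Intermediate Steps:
$\left(17499 - 348106\right) \left(F + 203996\right) = \left(17499 - 348106\right) \left(-162135 + 203996\right) = \left(-330607\right) 41861 = -13839539627$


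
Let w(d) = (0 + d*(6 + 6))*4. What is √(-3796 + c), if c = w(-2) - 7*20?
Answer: 24*I*√7 ≈ 63.498*I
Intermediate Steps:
w(d) = 48*d (w(d) = (0 + d*12)*4 = (0 + 12*d)*4 = (12*d)*4 = 48*d)
c = -236 (c = 48*(-2) - 7*20 = -96 - 140 = -236)
√(-3796 + c) = √(-3796 - 236) = √(-4032) = 24*I*√7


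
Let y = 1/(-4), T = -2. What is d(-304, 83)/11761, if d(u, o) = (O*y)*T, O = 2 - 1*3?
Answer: -1/23522 ≈ -4.2513e-5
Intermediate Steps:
O = -1 (O = 2 - 3 = -1)
y = -¼ ≈ -0.25000
d(u, o) = -½ (d(u, o) = -1*(-¼)*(-2) = (¼)*(-2) = -½)
d(-304, 83)/11761 = -½/11761 = -½*1/11761 = -1/23522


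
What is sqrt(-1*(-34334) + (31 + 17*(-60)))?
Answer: 3*sqrt(3705) ≈ 182.61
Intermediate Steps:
sqrt(-1*(-34334) + (31 + 17*(-60))) = sqrt(34334 + (31 - 1020)) = sqrt(34334 - 989) = sqrt(33345) = 3*sqrt(3705)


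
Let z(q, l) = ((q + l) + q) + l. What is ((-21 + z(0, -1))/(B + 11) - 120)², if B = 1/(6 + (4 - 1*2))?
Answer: 118026496/7921 ≈ 14900.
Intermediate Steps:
z(q, l) = 2*l + 2*q (z(q, l) = ((l + q) + q) + l = (l + 2*q) + l = 2*l + 2*q)
B = ⅛ (B = 1/(6 + (4 - 2)) = 1/(6 + 2) = 1/8 = ⅛ ≈ 0.12500)
((-21 + z(0, -1))/(B + 11) - 120)² = ((-21 + (2*(-1) + 2*0))/(⅛ + 11) - 120)² = ((-21 + (-2 + 0))/(89/8) - 120)² = ((-21 - 2)*(8/89) - 120)² = (-23*8/89 - 120)² = (-184/89 - 120)² = (-10864/89)² = 118026496/7921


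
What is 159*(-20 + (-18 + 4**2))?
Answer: -3498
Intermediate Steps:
159*(-20 + (-18 + 4**2)) = 159*(-20 + (-18 + 16)) = 159*(-20 - 2) = 159*(-22) = -3498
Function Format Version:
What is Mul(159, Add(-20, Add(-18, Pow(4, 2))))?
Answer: -3498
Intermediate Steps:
Mul(159, Add(-20, Add(-18, Pow(4, 2)))) = Mul(159, Add(-20, Add(-18, 16))) = Mul(159, Add(-20, -2)) = Mul(159, -22) = -3498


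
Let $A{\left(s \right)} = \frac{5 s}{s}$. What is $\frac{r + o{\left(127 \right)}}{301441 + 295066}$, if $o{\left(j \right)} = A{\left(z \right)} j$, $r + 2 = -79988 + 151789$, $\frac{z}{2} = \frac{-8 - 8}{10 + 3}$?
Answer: $\frac{72434}{596507} \approx 0.12143$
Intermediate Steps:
$z = - \frac{32}{13}$ ($z = 2 \frac{-8 - 8}{10 + 3} = 2 \left(- \frac{16}{13}\right) = - \frac{32}{13} \approx -2.4615$)
$A{\left(s \right)} = 5$
$r = 71799$ ($r = -2 + \left(-79988 + 151789\right) = -2 + 71801 = 71799$)
$o{\left(j \right)} = 5 j$
$\frac{r + o{\left(127 \right)}}{301441 + 295066} = \frac{71799 + 5 \cdot 127}{301441 + 295066} = \frac{71799 + 635}{596507} = 72434 \cdot \frac{1}{596507} = \frac{72434}{596507}$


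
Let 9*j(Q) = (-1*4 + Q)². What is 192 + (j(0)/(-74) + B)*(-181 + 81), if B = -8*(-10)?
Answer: -2599264/333 ≈ -7805.6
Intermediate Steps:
j(Q) = (-4 + Q)²/9 (j(Q) = (-1*4 + Q)²/9 = (-4 + Q)²/9)
B = 80
192 + (j(0)/(-74) + B)*(-181 + 81) = 192 + (((-4 + 0)²/9)/(-74) + 80)*(-181 + 81) = 192 + (((⅑)*(-4)²)*(-1/74) + 80)*(-100) = 192 + (((⅑)*16)*(-1/74) + 80)*(-100) = 192 + ((16/9)*(-1/74) + 80)*(-100) = 192 + (-8/333 + 80)*(-100) = 192 + (26632/333)*(-100) = 192 - 2663200/333 = -2599264/333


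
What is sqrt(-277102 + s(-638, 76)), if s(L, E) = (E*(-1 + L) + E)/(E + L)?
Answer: I*sqrt(21873438458)/281 ≈ 526.32*I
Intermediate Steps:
s(L, E) = (E + E*(-1 + L))/(E + L)
sqrt(-277102 + s(-638, 76)) = sqrt(-277102 + 76*(-638)/(76 - 638)) = sqrt(-277102 + 76*(-638)/(-562)) = sqrt(-277102 + 76*(-638)*(-1/562)) = sqrt(-277102 + 24244/281) = sqrt(-77841418/281) = I*sqrt(21873438458)/281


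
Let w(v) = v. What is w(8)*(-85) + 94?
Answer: -586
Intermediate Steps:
w(8)*(-85) + 94 = 8*(-85) + 94 = -680 + 94 = -586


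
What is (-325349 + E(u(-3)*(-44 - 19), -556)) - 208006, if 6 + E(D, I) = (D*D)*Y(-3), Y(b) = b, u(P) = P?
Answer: -640524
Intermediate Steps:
E(D, I) = -6 - 3*D**2 (E(D, I) = -6 + (D*D)*(-3) = -6 + D**2*(-3) = -6 - 3*D**2)
(-325349 + E(u(-3)*(-44 - 19), -556)) - 208006 = (-325349 + (-6 - 3*9*(-44 - 19)**2)) - 208006 = (-325349 + (-6 - 3*(-3*(-63))**2)) - 208006 = (-325349 + (-6 - 3*189**2)) - 208006 = (-325349 + (-6 - 3*35721)) - 208006 = (-325349 + (-6 - 107163)) - 208006 = (-325349 - 107169) - 208006 = -432518 - 208006 = -640524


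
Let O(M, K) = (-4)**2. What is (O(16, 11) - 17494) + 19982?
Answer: 2504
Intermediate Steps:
O(M, K) = 16
(O(16, 11) - 17494) + 19982 = (16 - 17494) + 19982 = -17478 + 19982 = 2504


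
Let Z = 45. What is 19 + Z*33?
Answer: 1504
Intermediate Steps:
19 + Z*33 = 19 + 45*33 = 19 + 1485 = 1504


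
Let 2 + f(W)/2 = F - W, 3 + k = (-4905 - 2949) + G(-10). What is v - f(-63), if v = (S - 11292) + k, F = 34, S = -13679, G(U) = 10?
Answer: -33008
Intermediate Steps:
k = -7847 (k = -3 + ((-4905 - 2949) + 10) = -3 + (-7854 + 10) = -3 - 7844 = -7847)
v = -32818 (v = (-13679 - 11292) - 7847 = -24971 - 7847 = -32818)
f(W) = 64 - 2*W (f(W) = -4 + 2*(34 - W) = -4 + (68 - 2*W) = 64 - 2*W)
v - f(-63) = -32818 - (64 - 2*(-63)) = -32818 - (64 + 126) = -32818 - 1*190 = -32818 - 190 = -33008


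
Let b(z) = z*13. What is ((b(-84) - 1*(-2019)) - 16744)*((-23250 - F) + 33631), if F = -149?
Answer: -166553010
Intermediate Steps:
b(z) = 13*z
((b(-84) - 1*(-2019)) - 16744)*((-23250 - F) + 33631) = ((13*(-84) - 1*(-2019)) - 16744)*((-23250 - 1*(-149)) + 33631) = ((-1092 + 2019) - 16744)*((-23250 + 149) + 33631) = (927 - 16744)*(-23101 + 33631) = -15817*10530 = -166553010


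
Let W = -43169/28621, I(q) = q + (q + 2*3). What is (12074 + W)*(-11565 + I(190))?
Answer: -3862643929515/28621 ≈ -1.3496e+8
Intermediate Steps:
I(q) = 6 + 2*q (I(q) = q + (q + 6) = q + (6 + q) = 6 + 2*q)
W = -43169/28621 (W = -43169*1/28621 = -43169/28621 ≈ -1.5083)
(12074 + W)*(-11565 + I(190)) = (12074 - 43169/28621)*(-11565 + (6 + 2*190)) = 345526785*(-11565 + (6 + 380))/28621 = 345526785*(-11565 + 386)/28621 = (345526785/28621)*(-11179) = -3862643929515/28621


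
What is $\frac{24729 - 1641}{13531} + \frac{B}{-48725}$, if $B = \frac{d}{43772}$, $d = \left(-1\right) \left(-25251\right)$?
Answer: $\frac{49241530010319}{28858790961700} \approx 1.7063$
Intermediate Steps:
$d = 25251$
$B = \frac{25251}{43772} \approx 0.57688$
$\frac{24729 - 1641}{13531} + \frac{B}{-48725} = \frac{24729 - 1641}{13531} + \frac{25251}{43772 \left(-48725\right)} = 23088 \cdot \frac{1}{13531} + \frac{25251}{43772} \left(- \frac{1}{48725}\right) = \frac{23088}{13531} - \frac{25251}{2132790700} = \frac{49241530010319}{28858790961700}$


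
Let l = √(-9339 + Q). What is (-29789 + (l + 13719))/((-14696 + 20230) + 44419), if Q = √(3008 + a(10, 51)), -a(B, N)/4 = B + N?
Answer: -16070/49953 + I*√(9339 - 2*√691)/49953 ≈ -0.3217 + 0.0019291*I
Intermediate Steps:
a(B, N) = -4*B - 4*N (a(B, N) = -4*(B + N) = -4*B - 4*N)
Q = 2*√691 (Q = √(3008 + (-4*10 - 4*51)) = √(3008 + (-40 - 204)) = √(3008 - 244) = √2764 = 2*√691 ≈ 52.574)
l = √(-9339 + 2*√691) ≈ 96.366*I
(-29789 + (l + 13719))/((-14696 + 20230) + 44419) = (-29789 + (√(-9339 + 2*√691) + 13719))/((-14696 + 20230) + 44419) = (-29789 + (13719 + √(-9339 + 2*√691)))/(5534 + 44419) = (-16070 + √(-9339 + 2*√691))/49953 = (-16070 + √(-9339 + 2*√691))*(1/49953) = -16070/49953 + √(-9339 + 2*√691)/49953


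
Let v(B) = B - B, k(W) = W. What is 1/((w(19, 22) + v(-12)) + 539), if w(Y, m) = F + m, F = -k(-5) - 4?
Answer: 1/562 ≈ 0.0017794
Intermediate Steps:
v(B) = 0
F = 1 (F = -1*(-5) - 4 = 5 - 4 = 1)
w(Y, m) = 1 + m
1/((w(19, 22) + v(-12)) + 539) = 1/(((1 + 22) + 0) + 539) = 1/((23 + 0) + 539) = 1/(23 + 539) = 1/562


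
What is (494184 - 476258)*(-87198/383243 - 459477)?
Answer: -3156614994059934/383243 ≈ -8.2366e+9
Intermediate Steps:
(494184 - 476258)*(-87198/383243 - 459477) = 17926*(-87198*1/383243 - 459477) = 17926*(-87198/383243 - 459477) = 17926*(-176091431109/383243) = -3156614994059934/383243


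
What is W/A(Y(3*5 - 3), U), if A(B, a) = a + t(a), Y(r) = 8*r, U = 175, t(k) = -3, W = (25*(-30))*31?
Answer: -11625/86 ≈ -135.17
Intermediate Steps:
W = -23250 (W = -750*31 = -23250)
A(B, a) = -3 + a (A(B, a) = a - 3 = -3 + a)
W/A(Y(3*5 - 3), U) = -23250/(-3 + 175) = -23250/172 = -23250*1/172 = -11625/86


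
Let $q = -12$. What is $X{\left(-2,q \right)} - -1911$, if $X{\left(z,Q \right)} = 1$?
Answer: $1912$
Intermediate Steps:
$X{\left(-2,q \right)} - -1911 = 1 - -1911 = 1 + 1911 = 1912$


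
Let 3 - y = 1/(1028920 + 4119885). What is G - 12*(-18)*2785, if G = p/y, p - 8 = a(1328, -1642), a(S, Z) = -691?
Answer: 9288428172025/15446414 ≈ 6.0133e+5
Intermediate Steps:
p = -683 (p = 8 - 691 = -683)
y = 15446414/5148805 (y = 3 - 1/(1028920 + 4119885) = 3 - 1/5148805 = 15446414/5148805 ≈ 3.0000)
G = -3516633815/15446414 (G = -683/15446414/5148805 = -683*5148805/15446414 = -3516633815/15446414 ≈ -227.67)
G - 12*(-18)*2785 = -3516633815/15446414 - 12*(-18)*2785 = -3516633815/15446414 - (-216)*2785 = -3516633815/15446414 - 1*(-601560) = -3516633815/15446414 + 601560 = 9288428172025/15446414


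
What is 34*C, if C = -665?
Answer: -22610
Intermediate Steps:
34*C = 34*(-665) = -22610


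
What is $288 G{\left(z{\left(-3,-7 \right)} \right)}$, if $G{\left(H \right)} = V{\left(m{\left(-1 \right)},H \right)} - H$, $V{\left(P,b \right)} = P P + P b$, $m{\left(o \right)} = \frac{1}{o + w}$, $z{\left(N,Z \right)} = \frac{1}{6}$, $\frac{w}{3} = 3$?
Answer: $- \frac{75}{2} \approx -37.5$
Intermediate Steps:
$w = 9$ ($w = 3 \cdot 3 = 9$)
$z{\left(N,Z \right)} = \frac{1}{6}$
$m{\left(o \right)} = \frac{1}{9 + o}$ ($m{\left(o \right)} = \frac{1}{o + 9} = \frac{1}{9 + o}$)
$V{\left(P,b \right)} = P^{2} + P b$
$G{\left(H \right)} = \frac{1}{64} - \frac{7 H}{8}$ ($G{\left(H \right)} = \frac{\frac{1}{9 - 1} + H}{9 - 1} - H = \frac{\frac{1}{8} + H}{8} - H = \left(\frac{1}{64} + \frac{H}{8}\right) - H = \frac{1}{64} - \frac{7 H}{8}$)
$288 G{\left(z{\left(-3,-7 \right)} \right)} = 288 \left(\frac{1}{64} - \frac{7}{48}\right) = 288 \left(- \frac{25}{192}\right) = - \frac{75}{2}$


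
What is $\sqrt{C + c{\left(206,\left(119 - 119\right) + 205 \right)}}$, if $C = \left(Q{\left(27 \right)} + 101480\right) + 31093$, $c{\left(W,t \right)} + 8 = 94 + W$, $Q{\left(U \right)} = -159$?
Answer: $\sqrt{132706} \approx 364.29$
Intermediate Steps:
$c{\left(W,t \right)} = 86 + W$ ($c{\left(W,t \right)} = -8 + \left(94 + W\right) = 86 + W$)
$C = 132414$ ($C = \left(-159 + 101480\right) + 31093 = 101321 + 31093 = 132414$)
$\sqrt{C + c{\left(206,\left(119 - 119\right) + 205 \right)}} = \sqrt{132414 + \left(86 + 206\right)} = \sqrt{132414 + 292} = \sqrt{132706}$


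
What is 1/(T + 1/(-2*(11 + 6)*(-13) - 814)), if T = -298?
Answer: -372/110857 ≈ -0.0033557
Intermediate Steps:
1/(T + 1/(-2*(11 + 6)*(-13) - 814)) = 1/(-298 + 1/(-2*(11 + 6)*(-13) - 814)) = 1/(-298 + 1/(-2*17*(-13) - 814)) = 1/(-298 + 1/(-34*(-13) - 814)) = 1/(-298 + 1/(442 - 814)) = 1/(-298 + 1/(-372)) = 1/(-298 - 1/372) = 1/(-110857/372) = -372/110857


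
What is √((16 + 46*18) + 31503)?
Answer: √32347 ≈ 179.85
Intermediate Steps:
√((16 + 46*18) + 31503) = √((16 + 828) + 31503) = √(844 + 31503) = √32347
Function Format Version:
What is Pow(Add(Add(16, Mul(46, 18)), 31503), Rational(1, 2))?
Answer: Pow(32347, Rational(1, 2)) ≈ 179.85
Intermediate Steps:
Pow(Add(Add(16, Mul(46, 18)), 31503), Rational(1, 2)) = Pow(Add(Add(16, 828), 31503), Rational(1, 2)) = Pow(Add(844, 31503), Rational(1, 2)) = Pow(32347, Rational(1, 2))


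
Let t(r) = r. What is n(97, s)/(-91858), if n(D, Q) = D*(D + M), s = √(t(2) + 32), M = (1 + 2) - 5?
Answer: -9215/91858 ≈ -0.10032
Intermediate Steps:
M = -2 (M = 3 - 5 = -2)
s = √34 (s = √(2 + 32) = √34 ≈ 5.8309)
n(D, Q) = D*(-2 + D) (n(D, Q) = D*(D - 2) = D*(-2 + D))
n(97, s)/(-91858) = (97*(-2 + 97))/(-91858) = (97*95)*(-1/91858) = 9215*(-1/91858) = -9215/91858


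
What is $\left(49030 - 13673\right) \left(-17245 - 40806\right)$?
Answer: $-2052509207$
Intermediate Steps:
$\left(49030 - 13673\right) \left(-17245 - 40806\right) = 35357 \left(-58051\right) = -2052509207$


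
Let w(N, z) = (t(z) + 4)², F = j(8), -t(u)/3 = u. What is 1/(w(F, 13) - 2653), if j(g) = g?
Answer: -1/1428 ≈ -0.00070028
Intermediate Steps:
t(u) = -3*u
F = 8
w(N, z) = (4 - 3*z)² (w(N, z) = (-3*z + 4)² = (4 - 3*z)²)
1/(w(F, 13) - 2653) = 1/((-4 + 3*13)² - 2653) = 1/((-4 + 39)² - 2653) = 1/(35² - 2653) = 1/(1225 - 2653) = 1/(-1428) = -1/1428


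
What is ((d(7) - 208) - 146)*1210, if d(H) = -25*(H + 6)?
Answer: -821590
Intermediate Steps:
d(H) = -150 - 25*H (d(H) = -25*(6 + H) = -150 - 25*H)
((d(7) - 208) - 146)*1210 = (((-150 - 25*7) - 208) - 146)*1210 = (((-150 - 175) - 208) - 146)*1210 = ((-325 - 208) - 146)*1210 = (-533 - 146)*1210 = -679*1210 = -821590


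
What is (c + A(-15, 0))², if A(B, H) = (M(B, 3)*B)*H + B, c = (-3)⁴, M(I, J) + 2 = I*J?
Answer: 4356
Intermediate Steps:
M(I, J) = -2 + I*J
c = 81
A(B, H) = B + B*H*(-2 + 3*B) (A(B, H) = ((-2 + B*3)*B)*H + B = ((-2 + 3*B)*B)*H + B = (B*(-2 + 3*B))*H + B = B*H*(-2 + 3*B) + B = B + B*H*(-2 + 3*B))
(c + A(-15, 0))² = (81 - 15*(1 + 0*(-2 + 3*(-15))))² = (81 - 15*(1 + 0*(-2 - 45)))² = (81 - 15*(1 + 0*(-47)))² = (81 - 15*(1 + 0))² = (81 - 15*1)² = (81 - 15)² = 66² = 4356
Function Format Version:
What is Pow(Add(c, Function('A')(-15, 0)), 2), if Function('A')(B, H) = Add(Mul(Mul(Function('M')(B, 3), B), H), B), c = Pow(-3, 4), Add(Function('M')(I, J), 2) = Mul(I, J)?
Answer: 4356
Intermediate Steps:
Function('M')(I, J) = Add(-2, Mul(I, J))
c = 81
Function('A')(B, H) = Add(B, Mul(B, H, Add(-2, Mul(3, B)))) (Function('A')(B, H) = Add(Mul(Mul(Add(-2, Mul(B, 3)), B), H), B) = Add(Mul(Mul(Add(-2, Mul(3, B)), B), H), B) = Add(Mul(Mul(B, Add(-2, Mul(3, B))), H), B) = Add(Mul(B, H, Add(-2, Mul(3, B))), B) = Add(B, Mul(B, H, Add(-2, Mul(3, B)))))
Pow(Add(c, Function('A')(-15, 0)), 2) = Pow(Add(81, Mul(-15, Add(1, Mul(0, Add(-2, Mul(3, -15)))))), 2) = Pow(Add(81, Mul(-15, Add(1, Mul(0, Add(-2, -45))))), 2) = Pow(Add(81, Mul(-15, Add(1, Mul(0, -47)))), 2) = Pow(Add(81, Mul(-15, Add(1, 0))), 2) = Pow(Add(81, Mul(-15, 1)), 2) = Pow(Add(81, -15), 2) = Pow(66, 2) = 4356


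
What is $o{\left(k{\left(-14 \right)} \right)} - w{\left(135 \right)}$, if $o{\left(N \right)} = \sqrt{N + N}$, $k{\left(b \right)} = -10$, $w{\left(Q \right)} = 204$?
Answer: $-204 + 2 i \sqrt{5} \approx -204.0 + 4.4721 i$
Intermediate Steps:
$o{\left(N \right)} = \sqrt{2} \sqrt{N}$ ($o{\left(N \right)} = \sqrt{2 N} = \sqrt{2} \sqrt{N}$)
$o{\left(k{\left(-14 \right)} \right)} - w{\left(135 \right)} = \sqrt{2} \sqrt{-10} - 204 = \sqrt{2} i \sqrt{10} - 204 = 2 i \sqrt{5} - 204 = -204 + 2 i \sqrt{5}$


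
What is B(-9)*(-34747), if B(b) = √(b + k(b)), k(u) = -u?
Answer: 0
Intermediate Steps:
B(b) = 0 (B(b) = √(b - b) = √0 = 0)
B(-9)*(-34747) = 0*(-34747) = 0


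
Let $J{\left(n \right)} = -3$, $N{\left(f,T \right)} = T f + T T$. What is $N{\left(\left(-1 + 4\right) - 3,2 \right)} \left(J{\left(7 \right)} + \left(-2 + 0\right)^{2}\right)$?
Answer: $4$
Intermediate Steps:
$N{\left(f,T \right)} = T^{2} + T f$ ($N{\left(f,T \right)} = T f + T^{2} = T^{2} + T f$)
$N{\left(\left(-1 + 4\right) - 3,2 \right)} \left(J{\left(7 \right)} + \left(-2 + 0\right)^{2}\right) = 2 \left(2 + \left(\left(-1 + 4\right) - 3\right)\right) \left(-3 + \left(-2 + 0\right)^{2}\right) = 2 \left(2 + \left(3 - 3\right)\right) \left(-3 + \left(-2\right)^{2}\right) = 2 \left(2 + 0\right) \left(-3 + 4\right) = 2 \cdot 2 \cdot 1 = 4 \cdot 1 = 4$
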